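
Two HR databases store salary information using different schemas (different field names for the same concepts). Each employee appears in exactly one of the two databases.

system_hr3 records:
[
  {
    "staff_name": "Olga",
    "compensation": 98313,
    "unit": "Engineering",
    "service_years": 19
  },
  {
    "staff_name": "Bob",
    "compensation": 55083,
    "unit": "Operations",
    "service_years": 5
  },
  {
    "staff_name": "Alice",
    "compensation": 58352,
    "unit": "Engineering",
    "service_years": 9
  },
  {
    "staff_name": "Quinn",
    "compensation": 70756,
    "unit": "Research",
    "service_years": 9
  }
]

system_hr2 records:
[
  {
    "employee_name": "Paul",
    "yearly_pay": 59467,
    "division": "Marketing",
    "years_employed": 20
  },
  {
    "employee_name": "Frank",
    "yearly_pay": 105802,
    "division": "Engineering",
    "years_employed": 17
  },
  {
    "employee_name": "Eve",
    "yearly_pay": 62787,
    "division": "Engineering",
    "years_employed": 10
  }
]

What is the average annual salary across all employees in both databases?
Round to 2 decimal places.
72937.14

Schema mapping: "compensation" (system_hr3) = "yearly_pay" (system_hr2) = annual salary

All salaries: [98313, 55083, 58352, 70756, 59467, 105802, 62787]
Sum: 510560
Count: 7
Average: 510560 / 7 = 72937.14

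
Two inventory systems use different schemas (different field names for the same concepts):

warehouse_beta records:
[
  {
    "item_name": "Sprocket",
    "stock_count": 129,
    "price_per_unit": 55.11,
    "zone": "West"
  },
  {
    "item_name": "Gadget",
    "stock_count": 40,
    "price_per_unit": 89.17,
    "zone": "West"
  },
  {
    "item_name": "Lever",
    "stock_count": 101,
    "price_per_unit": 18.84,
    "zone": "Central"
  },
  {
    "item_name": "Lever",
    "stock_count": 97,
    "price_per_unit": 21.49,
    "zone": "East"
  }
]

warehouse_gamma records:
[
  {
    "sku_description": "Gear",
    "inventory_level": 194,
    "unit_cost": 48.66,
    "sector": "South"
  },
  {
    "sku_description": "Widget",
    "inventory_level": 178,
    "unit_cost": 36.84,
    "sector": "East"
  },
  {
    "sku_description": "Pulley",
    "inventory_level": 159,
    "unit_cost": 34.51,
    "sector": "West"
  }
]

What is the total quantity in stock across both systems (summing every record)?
898

To reconcile these schemas, identify the field holding the quantity in stock in each system:
1. In warehouse_beta it is "stock_count"
2. In warehouse_gamma it is "inventory_level"

From warehouse_beta: 129 + 40 + 101 + 97 = 367
From warehouse_gamma: 194 + 178 + 159 = 531

Total: 367 + 531 = 898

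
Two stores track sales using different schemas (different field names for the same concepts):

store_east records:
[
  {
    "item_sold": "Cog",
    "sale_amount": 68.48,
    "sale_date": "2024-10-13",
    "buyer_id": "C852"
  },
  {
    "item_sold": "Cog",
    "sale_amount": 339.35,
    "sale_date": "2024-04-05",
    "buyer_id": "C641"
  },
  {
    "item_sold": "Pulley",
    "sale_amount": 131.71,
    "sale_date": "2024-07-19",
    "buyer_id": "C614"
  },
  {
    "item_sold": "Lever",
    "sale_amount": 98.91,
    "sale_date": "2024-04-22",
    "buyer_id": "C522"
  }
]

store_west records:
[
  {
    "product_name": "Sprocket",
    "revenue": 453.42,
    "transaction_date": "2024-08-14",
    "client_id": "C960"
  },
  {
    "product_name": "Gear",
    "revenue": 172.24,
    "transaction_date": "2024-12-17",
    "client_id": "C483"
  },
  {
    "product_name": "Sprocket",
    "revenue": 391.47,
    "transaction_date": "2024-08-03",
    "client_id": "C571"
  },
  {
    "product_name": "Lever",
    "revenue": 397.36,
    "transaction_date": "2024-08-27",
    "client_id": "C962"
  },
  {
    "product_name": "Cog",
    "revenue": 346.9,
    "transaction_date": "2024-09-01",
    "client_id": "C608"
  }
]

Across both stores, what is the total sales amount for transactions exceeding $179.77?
1928.5

Schema mapping: "sale_amount" (store_east) = "revenue" (store_west) = sale amount

Sum of sales > $179.77 in store_east: 339.35
Sum of sales > $179.77 in store_west: 1589.15

Total: 339.35 + 1589.15 = 1928.5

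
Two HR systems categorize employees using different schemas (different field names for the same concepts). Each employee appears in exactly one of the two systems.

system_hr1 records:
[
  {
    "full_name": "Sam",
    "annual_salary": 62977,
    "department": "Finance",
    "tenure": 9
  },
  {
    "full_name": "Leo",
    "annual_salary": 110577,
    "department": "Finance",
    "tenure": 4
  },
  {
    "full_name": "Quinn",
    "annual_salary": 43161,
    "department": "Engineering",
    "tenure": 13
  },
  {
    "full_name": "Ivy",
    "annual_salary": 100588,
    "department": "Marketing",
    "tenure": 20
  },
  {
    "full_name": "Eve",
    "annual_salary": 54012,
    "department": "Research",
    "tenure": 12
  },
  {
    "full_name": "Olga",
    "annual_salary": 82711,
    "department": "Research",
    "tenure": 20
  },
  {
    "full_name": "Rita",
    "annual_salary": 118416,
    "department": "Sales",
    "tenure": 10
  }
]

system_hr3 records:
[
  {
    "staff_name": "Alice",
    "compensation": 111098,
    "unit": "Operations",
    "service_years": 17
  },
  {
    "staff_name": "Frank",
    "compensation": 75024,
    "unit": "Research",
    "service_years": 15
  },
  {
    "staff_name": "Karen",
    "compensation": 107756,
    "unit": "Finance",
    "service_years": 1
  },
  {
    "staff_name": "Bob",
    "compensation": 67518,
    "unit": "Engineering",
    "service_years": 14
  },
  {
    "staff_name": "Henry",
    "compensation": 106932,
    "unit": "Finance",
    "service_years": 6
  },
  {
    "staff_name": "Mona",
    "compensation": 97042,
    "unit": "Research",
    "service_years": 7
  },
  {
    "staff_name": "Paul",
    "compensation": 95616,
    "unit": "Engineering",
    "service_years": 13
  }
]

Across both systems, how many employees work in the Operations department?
1

Schema mapping: "department" (system_hr1) = "unit" (system_hr3) = department

Operations employees in system_hr1: 0
Operations employees in system_hr3: 1

Total in Operations: 0 + 1 = 1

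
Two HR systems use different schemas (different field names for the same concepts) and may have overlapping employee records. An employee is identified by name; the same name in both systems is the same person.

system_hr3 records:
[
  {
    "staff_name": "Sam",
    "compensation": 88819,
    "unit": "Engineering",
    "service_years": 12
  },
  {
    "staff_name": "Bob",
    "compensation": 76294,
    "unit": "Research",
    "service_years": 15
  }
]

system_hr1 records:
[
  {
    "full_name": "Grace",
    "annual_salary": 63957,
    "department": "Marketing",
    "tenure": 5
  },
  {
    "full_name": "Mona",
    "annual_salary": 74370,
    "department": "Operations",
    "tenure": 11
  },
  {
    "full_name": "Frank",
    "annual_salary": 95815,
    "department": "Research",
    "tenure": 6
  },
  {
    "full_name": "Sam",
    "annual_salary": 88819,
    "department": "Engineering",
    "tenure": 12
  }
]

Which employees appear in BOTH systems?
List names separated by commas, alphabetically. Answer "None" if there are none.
Sam

Schema mapping: "staff_name" (system_hr3) = "full_name" (system_hr1) = employee name

Names in system_hr3: ['Bob', 'Sam']
Names in system_hr1: ['Frank', 'Grace', 'Mona', 'Sam']

Intersection: ['Sam']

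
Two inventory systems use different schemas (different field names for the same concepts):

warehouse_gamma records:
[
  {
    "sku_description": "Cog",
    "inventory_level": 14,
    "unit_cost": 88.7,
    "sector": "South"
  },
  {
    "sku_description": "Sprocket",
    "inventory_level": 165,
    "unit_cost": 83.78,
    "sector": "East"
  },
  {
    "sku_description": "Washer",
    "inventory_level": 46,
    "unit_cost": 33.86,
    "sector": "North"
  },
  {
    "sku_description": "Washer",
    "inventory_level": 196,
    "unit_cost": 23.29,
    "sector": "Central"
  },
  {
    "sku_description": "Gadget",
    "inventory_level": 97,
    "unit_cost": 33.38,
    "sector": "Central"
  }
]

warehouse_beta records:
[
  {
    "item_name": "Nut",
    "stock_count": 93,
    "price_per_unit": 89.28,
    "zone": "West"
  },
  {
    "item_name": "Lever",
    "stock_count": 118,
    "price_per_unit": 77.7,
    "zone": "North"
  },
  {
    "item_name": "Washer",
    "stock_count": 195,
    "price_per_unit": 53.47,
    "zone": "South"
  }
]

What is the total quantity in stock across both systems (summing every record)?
924

To reconcile these schemas, identify the field holding the quantity in stock in each system:
1. In warehouse_gamma it is "inventory_level"
2. In warehouse_beta it is "stock_count"

From warehouse_gamma: 14 + 165 + 46 + 196 + 97 = 518
From warehouse_beta: 93 + 118 + 195 = 406

Total: 518 + 406 = 924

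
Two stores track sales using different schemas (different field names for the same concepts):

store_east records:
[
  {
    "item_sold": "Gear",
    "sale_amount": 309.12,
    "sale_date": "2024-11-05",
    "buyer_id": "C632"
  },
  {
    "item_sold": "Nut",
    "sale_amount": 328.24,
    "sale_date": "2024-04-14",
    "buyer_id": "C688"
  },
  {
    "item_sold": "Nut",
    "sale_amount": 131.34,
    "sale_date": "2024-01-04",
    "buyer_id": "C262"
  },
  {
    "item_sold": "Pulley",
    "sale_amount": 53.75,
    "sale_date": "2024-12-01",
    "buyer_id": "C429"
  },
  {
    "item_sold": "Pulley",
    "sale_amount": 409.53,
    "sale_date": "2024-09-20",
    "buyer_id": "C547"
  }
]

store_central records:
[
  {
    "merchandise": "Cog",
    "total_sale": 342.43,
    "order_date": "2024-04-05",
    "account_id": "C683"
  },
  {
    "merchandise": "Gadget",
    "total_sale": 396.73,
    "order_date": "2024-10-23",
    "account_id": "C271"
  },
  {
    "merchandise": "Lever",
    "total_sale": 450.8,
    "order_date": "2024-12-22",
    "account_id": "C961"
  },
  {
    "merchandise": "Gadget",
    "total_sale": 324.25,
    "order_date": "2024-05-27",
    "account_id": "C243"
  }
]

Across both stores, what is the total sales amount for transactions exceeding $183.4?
2561.1

Schema mapping: "sale_amount" (store_east) = "total_sale" (store_central) = sale amount

Sum of sales > $183.4 in store_east: 1046.89
Sum of sales > $183.4 in store_central: 1514.21

Total: 1046.89 + 1514.21 = 2561.1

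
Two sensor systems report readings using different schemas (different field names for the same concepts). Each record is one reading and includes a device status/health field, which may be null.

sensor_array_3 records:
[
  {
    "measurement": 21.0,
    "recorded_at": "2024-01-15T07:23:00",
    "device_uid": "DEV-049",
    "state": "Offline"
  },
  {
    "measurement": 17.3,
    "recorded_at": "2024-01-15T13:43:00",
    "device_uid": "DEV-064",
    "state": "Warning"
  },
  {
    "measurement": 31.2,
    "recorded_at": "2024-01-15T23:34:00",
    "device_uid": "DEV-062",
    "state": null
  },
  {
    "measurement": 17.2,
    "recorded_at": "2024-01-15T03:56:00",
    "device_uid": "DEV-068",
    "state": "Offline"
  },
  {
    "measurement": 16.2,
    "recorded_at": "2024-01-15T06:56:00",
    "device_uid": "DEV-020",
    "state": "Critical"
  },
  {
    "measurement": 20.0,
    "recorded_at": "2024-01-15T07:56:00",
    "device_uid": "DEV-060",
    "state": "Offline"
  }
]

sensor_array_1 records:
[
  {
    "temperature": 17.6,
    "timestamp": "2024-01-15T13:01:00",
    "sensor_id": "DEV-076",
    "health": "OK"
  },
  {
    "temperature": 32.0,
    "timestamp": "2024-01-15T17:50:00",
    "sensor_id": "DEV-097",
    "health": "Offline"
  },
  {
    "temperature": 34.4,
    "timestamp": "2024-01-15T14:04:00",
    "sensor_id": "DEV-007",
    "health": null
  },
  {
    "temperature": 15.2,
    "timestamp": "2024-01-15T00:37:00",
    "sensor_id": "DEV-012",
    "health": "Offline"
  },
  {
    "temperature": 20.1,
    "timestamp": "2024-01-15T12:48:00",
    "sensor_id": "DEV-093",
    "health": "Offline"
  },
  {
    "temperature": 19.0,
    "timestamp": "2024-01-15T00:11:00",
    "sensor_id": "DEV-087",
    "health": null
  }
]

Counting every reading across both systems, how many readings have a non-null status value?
9

Schema mapping: "state" (sensor_array_3) = "health" (sensor_array_1) = status

Non-null in sensor_array_3: 5
Non-null in sensor_array_1: 4

Total non-null: 5 + 4 = 9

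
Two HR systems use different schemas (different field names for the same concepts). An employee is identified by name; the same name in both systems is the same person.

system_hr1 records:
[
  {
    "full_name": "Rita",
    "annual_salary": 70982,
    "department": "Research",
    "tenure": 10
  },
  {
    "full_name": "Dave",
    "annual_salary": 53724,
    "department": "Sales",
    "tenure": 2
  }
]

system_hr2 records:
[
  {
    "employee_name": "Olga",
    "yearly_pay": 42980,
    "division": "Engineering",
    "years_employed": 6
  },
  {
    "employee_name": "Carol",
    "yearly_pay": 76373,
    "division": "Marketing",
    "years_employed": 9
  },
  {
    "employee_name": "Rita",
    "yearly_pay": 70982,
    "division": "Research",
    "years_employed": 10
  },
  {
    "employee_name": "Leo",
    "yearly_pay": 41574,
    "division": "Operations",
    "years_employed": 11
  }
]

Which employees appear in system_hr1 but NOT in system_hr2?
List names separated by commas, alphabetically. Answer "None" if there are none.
Dave

Schema mapping: "full_name" (system_hr1) = "employee_name" (system_hr2) = employee name

Names in system_hr1: ['Dave', 'Rita']
Names in system_hr2: ['Carol', 'Leo', 'Olga', 'Rita']

In system_hr1 but not system_hr2: ['Dave']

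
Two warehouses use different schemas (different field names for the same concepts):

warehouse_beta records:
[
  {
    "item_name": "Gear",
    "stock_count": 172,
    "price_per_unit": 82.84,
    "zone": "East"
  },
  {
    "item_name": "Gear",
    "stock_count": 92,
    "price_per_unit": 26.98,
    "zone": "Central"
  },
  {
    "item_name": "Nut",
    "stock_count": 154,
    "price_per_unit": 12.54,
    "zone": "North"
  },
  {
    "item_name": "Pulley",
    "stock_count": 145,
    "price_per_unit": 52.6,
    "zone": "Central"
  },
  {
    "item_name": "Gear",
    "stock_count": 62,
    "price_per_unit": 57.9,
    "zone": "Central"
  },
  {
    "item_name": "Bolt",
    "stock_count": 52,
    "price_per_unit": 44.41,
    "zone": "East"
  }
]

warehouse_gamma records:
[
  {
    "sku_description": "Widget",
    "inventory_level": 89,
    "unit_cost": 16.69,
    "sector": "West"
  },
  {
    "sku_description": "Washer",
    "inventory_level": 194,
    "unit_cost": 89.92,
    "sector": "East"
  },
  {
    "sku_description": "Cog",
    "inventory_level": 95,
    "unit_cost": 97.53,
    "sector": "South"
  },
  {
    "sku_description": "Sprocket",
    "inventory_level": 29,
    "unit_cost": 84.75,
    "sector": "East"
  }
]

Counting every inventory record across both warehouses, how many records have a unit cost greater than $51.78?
6

Schema mapping: "price_per_unit" (warehouse_beta) = "unit_cost" (warehouse_gamma) = unit cost

Records > $51.78 in warehouse_beta: 3
Records > $51.78 in warehouse_gamma: 3

Total count: 3 + 3 = 6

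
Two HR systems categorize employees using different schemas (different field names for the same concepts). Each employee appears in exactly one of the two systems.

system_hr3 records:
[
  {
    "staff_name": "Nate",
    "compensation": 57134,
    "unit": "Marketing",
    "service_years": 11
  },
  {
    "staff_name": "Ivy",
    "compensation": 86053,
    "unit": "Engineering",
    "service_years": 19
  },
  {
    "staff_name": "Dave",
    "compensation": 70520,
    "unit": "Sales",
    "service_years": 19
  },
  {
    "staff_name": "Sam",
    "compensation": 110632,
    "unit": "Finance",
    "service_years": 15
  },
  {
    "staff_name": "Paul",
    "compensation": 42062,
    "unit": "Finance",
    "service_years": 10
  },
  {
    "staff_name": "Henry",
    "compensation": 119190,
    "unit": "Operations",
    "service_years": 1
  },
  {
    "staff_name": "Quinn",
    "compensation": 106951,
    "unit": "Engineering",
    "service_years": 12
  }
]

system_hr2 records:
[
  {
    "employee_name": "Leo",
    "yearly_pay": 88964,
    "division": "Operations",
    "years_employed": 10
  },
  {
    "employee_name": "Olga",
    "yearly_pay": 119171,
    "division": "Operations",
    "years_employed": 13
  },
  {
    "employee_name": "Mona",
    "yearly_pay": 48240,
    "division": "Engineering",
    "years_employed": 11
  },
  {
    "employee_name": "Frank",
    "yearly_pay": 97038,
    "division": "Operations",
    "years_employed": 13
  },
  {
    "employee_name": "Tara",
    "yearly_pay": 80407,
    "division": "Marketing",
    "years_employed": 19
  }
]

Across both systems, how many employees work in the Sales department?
1

Schema mapping: "unit" (system_hr3) = "division" (system_hr2) = department

Sales employees in system_hr3: 1
Sales employees in system_hr2: 0

Total in Sales: 1 + 0 = 1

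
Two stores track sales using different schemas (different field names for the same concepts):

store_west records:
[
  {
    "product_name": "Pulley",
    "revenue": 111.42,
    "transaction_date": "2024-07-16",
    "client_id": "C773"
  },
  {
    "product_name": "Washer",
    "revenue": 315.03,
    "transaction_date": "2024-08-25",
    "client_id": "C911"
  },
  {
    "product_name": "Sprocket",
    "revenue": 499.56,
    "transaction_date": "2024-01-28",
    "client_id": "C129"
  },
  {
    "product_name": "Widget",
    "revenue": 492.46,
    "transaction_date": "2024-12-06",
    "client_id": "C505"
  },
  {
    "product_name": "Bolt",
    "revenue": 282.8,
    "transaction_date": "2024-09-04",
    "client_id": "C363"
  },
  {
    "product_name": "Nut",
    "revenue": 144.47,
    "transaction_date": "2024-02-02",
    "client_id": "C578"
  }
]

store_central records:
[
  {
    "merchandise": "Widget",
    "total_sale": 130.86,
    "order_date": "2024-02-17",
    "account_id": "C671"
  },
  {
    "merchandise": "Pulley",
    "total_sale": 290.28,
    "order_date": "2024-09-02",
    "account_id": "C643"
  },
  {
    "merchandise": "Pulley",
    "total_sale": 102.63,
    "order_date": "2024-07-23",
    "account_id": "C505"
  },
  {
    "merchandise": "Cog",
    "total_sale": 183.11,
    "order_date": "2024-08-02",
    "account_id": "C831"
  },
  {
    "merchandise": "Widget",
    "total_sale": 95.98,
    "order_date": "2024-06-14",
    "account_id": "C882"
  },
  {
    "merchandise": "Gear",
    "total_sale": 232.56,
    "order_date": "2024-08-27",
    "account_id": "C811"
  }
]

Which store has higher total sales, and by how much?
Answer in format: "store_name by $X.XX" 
store_west by $810.32

Schema mapping: "revenue" (store_west) = "total_sale" (store_central) = sale amount

Total for store_west: 1845.74
Total for store_central: 1035.42

Difference: |1845.74 - 1035.42| = 810.32
store_west has higher sales by $810.32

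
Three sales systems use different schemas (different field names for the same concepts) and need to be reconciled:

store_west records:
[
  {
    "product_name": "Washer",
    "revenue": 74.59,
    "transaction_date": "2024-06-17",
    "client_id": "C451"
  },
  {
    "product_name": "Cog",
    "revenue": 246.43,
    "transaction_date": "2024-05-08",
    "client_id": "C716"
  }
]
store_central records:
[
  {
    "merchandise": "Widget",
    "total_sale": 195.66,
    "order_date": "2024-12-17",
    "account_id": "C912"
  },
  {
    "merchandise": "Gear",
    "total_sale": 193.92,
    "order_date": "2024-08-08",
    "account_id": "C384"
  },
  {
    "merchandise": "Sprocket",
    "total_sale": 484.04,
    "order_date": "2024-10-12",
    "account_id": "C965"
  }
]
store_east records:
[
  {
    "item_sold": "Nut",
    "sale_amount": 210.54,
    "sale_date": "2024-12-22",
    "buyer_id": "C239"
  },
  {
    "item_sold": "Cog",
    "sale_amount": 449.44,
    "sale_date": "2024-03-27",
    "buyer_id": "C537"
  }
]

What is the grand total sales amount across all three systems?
1854.62

Schema reconciliation - all amount fields map to sale amount:

store_west (revenue): 321.02
store_central (total_sale): 873.62
store_east (sale_amount): 659.98

Grand total: 1854.62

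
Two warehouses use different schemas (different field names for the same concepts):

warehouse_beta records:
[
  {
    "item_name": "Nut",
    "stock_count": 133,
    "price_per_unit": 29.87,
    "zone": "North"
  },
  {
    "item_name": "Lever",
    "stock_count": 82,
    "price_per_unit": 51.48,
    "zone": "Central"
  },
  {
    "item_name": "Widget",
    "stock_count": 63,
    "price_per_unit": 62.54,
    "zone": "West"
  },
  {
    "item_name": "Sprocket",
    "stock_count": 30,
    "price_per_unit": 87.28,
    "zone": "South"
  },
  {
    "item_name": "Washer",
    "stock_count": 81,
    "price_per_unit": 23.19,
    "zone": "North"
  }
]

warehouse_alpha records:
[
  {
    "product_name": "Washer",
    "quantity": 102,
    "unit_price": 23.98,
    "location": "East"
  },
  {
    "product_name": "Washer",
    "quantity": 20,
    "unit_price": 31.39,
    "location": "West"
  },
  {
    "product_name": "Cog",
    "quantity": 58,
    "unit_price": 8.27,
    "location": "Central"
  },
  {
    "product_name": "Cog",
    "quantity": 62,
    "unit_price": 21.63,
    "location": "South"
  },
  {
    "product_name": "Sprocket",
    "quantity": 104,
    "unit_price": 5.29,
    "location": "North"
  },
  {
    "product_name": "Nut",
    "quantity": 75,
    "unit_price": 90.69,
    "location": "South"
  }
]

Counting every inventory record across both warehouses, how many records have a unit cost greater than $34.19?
4

Schema mapping: "price_per_unit" (warehouse_beta) = "unit_price" (warehouse_alpha) = unit cost

Records > $34.19 in warehouse_beta: 3
Records > $34.19 in warehouse_alpha: 1

Total count: 3 + 1 = 4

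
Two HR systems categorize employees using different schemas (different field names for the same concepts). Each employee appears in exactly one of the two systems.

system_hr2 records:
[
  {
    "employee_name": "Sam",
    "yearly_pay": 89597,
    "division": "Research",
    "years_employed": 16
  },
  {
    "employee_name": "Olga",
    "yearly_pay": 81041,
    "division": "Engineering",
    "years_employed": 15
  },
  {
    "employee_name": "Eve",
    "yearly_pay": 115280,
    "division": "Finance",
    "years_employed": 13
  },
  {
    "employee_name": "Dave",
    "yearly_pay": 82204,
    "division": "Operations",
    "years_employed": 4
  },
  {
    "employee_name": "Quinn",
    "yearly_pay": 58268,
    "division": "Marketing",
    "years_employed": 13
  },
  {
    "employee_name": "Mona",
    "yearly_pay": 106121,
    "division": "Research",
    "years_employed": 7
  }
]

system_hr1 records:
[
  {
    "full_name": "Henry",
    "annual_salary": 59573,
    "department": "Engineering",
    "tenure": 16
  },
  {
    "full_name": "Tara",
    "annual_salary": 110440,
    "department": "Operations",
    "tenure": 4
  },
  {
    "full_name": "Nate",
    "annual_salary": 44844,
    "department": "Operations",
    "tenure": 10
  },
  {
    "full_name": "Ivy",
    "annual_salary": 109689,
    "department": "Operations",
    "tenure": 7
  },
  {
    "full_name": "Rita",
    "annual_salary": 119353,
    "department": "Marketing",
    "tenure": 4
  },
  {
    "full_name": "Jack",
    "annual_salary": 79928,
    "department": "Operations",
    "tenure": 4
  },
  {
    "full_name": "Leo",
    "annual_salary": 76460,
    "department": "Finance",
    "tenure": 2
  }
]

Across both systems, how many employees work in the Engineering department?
2

Schema mapping: "division" (system_hr2) = "department" (system_hr1) = department

Engineering employees in system_hr2: 1
Engineering employees in system_hr1: 1

Total in Engineering: 1 + 1 = 2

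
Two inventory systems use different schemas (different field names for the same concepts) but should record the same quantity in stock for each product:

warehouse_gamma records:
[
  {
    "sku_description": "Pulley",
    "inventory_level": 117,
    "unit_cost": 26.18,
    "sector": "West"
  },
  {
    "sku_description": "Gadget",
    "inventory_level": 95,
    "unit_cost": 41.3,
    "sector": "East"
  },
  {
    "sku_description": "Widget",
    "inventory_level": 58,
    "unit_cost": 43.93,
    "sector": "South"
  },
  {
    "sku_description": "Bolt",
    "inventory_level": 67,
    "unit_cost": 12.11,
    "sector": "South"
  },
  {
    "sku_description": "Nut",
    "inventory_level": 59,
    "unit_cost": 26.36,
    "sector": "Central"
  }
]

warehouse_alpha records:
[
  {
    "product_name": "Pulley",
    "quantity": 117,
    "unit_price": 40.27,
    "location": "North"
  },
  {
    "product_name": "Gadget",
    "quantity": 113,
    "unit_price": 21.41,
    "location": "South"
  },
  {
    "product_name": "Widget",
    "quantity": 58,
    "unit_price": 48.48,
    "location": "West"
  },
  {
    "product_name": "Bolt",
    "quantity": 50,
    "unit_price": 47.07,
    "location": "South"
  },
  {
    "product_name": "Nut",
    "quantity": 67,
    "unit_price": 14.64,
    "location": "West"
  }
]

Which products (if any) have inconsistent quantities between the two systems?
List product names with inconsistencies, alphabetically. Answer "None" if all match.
Bolt, Gadget, Nut

Schema mappings:
- "sku_description" (warehouse_gamma) = "product_name" (warehouse_alpha) = product name
- "inventory_level" (warehouse_gamma) = "quantity" (warehouse_alpha) = quantity

Comparison:
  Pulley: 117 vs 117 - MATCH
  Gadget: 95 vs 113 - MISMATCH
  Widget: 58 vs 58 - MATCH
  Bolt: 67 vs 50 - MISMATCH
  Nut: 59 vs 67 - MISMATCH

Products with inconsistencies: Bolt, Gadget, Nut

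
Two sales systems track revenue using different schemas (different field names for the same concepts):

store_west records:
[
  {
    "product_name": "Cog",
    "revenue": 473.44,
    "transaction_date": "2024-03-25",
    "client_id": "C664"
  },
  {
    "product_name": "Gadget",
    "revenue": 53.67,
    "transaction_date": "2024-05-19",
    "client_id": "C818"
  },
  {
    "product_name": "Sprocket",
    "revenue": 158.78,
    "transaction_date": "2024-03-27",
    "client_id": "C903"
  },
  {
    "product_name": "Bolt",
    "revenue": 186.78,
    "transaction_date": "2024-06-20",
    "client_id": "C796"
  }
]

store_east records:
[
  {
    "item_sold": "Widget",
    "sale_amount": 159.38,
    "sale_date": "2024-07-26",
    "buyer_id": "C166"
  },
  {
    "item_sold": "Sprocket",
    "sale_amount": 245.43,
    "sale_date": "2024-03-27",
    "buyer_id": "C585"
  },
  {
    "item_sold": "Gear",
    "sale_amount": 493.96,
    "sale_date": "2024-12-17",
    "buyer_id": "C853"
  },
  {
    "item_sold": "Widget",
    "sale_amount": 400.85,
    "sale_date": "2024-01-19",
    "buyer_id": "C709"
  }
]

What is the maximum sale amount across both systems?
493.96

Reconcile: "revenue" (store_west) = "sale_amount" (store_east) = sale amount

Maximum in store_west: 473.44
Maximum in store_east: 493.96

Overall maximum: max(473.44, 493.96) = 493.96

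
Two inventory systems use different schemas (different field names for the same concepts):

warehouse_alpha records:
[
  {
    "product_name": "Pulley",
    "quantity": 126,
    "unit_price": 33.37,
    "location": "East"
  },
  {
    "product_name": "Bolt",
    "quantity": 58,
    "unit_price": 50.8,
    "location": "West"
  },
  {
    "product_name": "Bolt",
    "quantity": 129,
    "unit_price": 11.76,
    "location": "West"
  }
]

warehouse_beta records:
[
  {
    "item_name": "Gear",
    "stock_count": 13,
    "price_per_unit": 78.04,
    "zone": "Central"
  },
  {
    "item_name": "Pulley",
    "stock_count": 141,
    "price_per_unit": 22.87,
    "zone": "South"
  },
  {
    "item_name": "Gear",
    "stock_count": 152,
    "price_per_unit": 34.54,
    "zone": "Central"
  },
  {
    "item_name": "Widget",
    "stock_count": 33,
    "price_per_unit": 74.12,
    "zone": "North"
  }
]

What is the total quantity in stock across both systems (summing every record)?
652

To reconcile these schemas, identify the field holding the quantity in stock in each system:
1. In warehouse_alpha it is "quantity"
2. In warehouse_beta it is "stock_count"

From warehouse_alpha: 126 + 58 + 129 = 313
From warehouse_beta: 13 + 141 + 152 + 33 = 339

Total: 313 + 339 = 652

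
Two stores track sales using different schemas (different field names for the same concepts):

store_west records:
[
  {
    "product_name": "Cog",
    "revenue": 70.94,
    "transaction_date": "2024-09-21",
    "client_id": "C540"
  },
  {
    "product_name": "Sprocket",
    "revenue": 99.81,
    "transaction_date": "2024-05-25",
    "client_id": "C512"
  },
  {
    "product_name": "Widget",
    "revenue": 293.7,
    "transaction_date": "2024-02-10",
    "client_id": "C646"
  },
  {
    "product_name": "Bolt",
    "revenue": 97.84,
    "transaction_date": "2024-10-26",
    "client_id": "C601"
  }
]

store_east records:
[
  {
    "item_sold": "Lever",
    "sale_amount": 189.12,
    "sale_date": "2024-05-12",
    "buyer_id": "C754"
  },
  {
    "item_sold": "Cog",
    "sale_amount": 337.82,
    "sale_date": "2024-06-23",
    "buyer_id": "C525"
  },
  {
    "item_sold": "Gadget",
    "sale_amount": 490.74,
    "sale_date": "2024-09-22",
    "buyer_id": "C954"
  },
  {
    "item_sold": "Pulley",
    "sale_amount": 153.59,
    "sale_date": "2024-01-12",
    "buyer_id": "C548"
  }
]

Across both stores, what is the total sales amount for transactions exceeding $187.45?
1311.38

Schema mapping: "revenue" (store_west) = "sale_amount" (store_east) = sale amount

Sum of sales > $187.45 in store_west: 293.7
Sum of sales > $187.45 in store_east: 1017.68

Total: 293.7 + 1017.68 = 1311.38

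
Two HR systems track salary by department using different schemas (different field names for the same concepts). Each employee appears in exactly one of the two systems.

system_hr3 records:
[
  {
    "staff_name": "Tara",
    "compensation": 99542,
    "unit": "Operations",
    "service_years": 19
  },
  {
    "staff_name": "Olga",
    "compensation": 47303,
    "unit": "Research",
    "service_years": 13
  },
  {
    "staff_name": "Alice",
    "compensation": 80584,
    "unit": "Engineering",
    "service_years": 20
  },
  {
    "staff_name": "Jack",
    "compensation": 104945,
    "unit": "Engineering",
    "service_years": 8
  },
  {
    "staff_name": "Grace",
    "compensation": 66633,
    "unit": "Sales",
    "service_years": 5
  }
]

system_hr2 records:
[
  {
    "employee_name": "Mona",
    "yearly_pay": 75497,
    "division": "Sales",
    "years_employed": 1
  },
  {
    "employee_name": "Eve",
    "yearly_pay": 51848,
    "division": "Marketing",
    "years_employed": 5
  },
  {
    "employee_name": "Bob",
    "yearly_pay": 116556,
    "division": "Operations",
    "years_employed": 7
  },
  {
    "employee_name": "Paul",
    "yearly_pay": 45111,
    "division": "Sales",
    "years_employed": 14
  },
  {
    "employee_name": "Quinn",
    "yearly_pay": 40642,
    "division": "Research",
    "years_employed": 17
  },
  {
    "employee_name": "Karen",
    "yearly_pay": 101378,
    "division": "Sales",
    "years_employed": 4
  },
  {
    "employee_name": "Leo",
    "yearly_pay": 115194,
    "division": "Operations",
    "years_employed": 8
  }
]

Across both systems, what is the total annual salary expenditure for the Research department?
87945

Schema mappings:
- "unit" (system_hr3) = "division" (system_hr2) = department
- "compensation" (system_hr3) = "yearly_pay" (system_hr2) = salary

Research salaries from system_hr3: 47303
Research salaries from system_hr2: 40642

Total: 47303 + 40642 = 87945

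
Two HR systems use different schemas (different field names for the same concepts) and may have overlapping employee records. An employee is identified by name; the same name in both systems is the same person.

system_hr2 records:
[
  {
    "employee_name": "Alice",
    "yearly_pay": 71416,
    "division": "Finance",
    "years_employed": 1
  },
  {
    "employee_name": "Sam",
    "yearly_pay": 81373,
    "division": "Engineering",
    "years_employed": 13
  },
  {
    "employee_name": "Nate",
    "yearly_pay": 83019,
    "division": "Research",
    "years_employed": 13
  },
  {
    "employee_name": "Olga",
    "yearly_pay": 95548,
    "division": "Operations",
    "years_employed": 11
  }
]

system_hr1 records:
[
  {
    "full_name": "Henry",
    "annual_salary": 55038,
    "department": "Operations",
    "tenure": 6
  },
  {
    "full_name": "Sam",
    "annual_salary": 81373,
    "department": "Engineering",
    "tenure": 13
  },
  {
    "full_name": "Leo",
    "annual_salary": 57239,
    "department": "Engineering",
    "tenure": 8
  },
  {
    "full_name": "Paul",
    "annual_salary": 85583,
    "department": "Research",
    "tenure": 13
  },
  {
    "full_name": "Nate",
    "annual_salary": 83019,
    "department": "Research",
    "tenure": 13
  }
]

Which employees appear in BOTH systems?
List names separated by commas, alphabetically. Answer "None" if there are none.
Nate, Sam

Schema mapping: "employee_name" (system_hr2) = "full_name" (system_hr1) = employee name

Names in system_hr2: ['Alice', 'Nate', 'Olga', 'Sam']
Names in system_hr1: ['Henry', 'Leo', 'Nate', 'Paul', 'Sam']

Intersection: ['Nate', 'Sam']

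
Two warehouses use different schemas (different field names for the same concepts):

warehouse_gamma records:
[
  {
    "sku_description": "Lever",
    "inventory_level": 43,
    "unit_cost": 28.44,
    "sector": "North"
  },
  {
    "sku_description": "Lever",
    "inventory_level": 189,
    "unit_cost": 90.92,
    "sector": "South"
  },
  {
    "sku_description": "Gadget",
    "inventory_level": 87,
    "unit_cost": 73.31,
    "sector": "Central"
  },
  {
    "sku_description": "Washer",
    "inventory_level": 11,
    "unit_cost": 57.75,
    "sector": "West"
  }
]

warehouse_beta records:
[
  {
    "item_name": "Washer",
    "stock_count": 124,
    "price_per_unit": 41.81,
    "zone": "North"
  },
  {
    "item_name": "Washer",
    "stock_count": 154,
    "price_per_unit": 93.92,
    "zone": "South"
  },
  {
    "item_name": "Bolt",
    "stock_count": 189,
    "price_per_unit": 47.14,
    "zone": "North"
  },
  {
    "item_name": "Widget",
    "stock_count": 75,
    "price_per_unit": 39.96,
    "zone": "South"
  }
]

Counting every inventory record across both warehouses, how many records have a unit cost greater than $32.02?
7

Schema mapping: "unit_cost" (warehouse_gamma) = "price_per_unit" (warehouse_beta) = unit cost

Records > $32.02 in warehouse_gamma: 3
Records > $32.02 in warehouse_beta: 4

Total count: 3 + 4 = 7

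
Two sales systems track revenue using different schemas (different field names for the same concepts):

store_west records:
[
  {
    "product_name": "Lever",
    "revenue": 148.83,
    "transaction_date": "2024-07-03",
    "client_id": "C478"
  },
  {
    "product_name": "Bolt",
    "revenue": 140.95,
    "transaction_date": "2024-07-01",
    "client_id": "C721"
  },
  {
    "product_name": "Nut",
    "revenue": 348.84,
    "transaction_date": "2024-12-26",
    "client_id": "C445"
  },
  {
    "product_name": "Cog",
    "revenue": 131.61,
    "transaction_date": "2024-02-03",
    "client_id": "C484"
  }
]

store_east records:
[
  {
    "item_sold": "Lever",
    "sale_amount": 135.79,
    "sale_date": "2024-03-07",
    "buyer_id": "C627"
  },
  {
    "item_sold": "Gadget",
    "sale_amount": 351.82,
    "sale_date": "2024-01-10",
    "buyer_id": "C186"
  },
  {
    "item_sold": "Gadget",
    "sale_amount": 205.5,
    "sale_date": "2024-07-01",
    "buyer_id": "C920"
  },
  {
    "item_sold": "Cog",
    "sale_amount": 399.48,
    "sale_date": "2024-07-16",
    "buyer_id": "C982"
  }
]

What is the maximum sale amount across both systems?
399.48

Reconcile: "revenue" (store_west) = "sale_amount" (store_east) = sale amount

Maximum in store_west: 348.84
Maximum in store_east: 399.48

Overall maximum: max(348.84, 399.48) = 399.48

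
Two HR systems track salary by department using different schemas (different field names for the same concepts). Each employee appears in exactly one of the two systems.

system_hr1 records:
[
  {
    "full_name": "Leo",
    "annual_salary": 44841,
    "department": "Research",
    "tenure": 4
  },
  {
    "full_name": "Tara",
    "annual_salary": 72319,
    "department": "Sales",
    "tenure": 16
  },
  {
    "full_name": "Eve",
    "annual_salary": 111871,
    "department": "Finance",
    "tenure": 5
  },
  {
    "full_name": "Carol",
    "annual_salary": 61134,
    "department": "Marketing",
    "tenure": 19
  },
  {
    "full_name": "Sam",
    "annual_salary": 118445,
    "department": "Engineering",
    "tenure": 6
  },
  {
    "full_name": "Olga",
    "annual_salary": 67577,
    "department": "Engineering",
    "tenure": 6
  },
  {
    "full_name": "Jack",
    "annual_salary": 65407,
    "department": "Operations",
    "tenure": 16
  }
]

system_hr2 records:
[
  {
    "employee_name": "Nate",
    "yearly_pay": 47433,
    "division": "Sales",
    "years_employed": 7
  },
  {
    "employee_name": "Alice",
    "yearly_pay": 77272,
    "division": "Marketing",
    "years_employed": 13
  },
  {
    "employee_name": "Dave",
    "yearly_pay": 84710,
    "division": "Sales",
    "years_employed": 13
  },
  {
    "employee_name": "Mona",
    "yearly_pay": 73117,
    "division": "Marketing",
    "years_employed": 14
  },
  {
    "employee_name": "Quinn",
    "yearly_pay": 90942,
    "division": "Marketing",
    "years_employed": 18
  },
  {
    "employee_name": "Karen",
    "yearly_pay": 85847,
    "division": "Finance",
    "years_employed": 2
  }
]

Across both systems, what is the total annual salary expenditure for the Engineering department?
186022

Schema mappings:
- "department" (system_hr1) = "division" (system_hr2) = department
- "annual_salary" (system_hr1) = "yearly_pay" (system_hr2) = salary

Engineering salaries from system_hr1: 186022
Engineering salaries from system_hr2: 0

Total: 186022 + 0 = 186022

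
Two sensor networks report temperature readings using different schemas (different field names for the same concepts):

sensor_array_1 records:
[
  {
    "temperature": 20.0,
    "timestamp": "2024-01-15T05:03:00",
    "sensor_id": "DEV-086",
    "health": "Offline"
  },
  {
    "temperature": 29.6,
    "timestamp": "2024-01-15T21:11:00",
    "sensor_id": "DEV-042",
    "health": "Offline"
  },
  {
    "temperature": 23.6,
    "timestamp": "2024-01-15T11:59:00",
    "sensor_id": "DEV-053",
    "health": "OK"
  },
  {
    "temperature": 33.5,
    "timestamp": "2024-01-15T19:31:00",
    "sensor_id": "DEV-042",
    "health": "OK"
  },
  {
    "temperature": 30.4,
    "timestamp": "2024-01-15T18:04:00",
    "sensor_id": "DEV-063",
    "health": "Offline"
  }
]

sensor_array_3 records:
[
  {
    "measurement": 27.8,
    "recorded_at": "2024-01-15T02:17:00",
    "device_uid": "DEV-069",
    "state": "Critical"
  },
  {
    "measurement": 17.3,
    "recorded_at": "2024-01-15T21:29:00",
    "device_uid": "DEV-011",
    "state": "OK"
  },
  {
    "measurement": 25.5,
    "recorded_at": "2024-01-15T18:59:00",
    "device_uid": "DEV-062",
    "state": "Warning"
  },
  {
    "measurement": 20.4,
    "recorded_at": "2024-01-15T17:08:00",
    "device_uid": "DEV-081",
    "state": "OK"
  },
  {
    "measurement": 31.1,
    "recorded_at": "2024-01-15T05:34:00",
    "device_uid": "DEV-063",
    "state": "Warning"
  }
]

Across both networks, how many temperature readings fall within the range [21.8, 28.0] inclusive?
3

Schema mapping: "temperature" (sensor_array_1) = "measurement" (sensor_array_3) = temperature

Readings in [21.8, 28.0] from sensor_array_1: 1
Readings in [21.8, 28.0] from sensor_array_3: 2

Total count: 1 + 2 = 3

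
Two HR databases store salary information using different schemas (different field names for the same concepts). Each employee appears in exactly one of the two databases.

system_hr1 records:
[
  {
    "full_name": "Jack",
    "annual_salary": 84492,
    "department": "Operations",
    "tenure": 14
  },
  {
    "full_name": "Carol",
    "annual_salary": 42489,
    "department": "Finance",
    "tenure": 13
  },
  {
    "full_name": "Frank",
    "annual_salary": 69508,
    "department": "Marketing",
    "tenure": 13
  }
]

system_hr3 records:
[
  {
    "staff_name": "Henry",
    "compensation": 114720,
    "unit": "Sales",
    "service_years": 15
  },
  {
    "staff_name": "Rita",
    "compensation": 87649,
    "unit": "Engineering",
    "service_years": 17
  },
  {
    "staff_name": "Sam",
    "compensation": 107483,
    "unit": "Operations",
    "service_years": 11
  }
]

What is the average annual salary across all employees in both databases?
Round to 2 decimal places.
84390.17

Schema mapping: "annual_salary" (system_hr1) = "compensation" (system_hr3) = annual salary

All salaries: [84492, 42489, 69508, 114720, 87649, 107483]
Sum: 506341
Count: 6
Average: 506341 / 6 = 84390.17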